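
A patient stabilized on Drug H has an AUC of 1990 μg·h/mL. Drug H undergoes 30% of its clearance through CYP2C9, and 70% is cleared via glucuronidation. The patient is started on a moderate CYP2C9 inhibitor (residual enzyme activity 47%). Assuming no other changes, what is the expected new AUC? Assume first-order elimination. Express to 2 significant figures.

The CYP2C9 pathway (30% of clearance) drops to 0.47× activity: 0.3 × 0.47 = 0.141.
Non-CYP routes (70%) are unchanged.
Relative clearance = 0.141 + 0.7 = 0.841.
With dosing unchanged, AUC scales as 1/CL: 1990 / 0.841 = 2.4 × 10³ μg·h/mL.

2.4 × 10³ μg·h/mL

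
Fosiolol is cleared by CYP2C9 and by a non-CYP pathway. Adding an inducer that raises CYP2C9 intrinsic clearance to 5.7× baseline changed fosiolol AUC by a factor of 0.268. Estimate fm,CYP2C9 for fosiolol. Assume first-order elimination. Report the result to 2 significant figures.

0.58

Let fm be the CYP2C9 fraction. New clearance relative to baseline = fm × 5.7 + (1 − fm).
AUC ratio = 1 / (new CL fraction), so new CL fraction = 1 / 0.268 = 3.731.
fm × 5.7 + 1 − fm = 3.731  ⇒  fm × (5.7 − 1) = 2.731  ⇒  fm = 0.58.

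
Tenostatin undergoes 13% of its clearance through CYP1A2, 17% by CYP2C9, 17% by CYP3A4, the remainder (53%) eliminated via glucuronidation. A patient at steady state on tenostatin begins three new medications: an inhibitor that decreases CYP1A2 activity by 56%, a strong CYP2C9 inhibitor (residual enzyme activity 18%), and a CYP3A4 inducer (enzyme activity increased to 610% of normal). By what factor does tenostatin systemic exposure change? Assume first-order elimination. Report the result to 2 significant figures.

CYP1A2: 0.13 × 0.44 = 0.0572
CYP2C9: 0.17 × 0.18 = 0.0306
CYP3A4: 0.17 × 6.1 = 1.037
Other: 0.53 (unchanged)
Relative clearance = 0.0572 + 0.0306 + 1.037 + 0.53 = 1.6548.
Systemic exposure ∝ 1/CL: fold-change = 1 / 1.6548 = 0.60.

0.60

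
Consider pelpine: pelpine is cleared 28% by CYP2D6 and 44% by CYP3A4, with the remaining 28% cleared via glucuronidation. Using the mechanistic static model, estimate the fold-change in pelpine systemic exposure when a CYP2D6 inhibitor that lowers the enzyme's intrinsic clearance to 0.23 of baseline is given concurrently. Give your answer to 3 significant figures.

1.27

The CYP2D6 pathway (28% of clearance) falls to 0.23× activity: 0.28 × 0.23 = 0.0644.
CYP3A4 (44%) and the residual 28% are unaffected.
CL_new/CL_old = 0.0644 + 0.44 + 0.28 = 0.7844.
Since systemic exposure ∝ 1/CL, the ratio is 1 / 0.7844 = 1.27.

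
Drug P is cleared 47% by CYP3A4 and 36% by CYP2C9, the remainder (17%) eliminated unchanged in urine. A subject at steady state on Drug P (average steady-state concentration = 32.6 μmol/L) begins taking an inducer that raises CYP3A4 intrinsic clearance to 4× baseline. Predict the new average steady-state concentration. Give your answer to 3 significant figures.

The CYP3A4 pathway (47% of clearance) increases to 4× activity: 0.47 × 4 = 1.88.
CYP2C9 (36%) and the residual 17% are unaffected.
CL_new/CL_old = 1.88 + 0.36 + 0.17 = 2.41.
New average steady-state concentration = baseline ÷ relative clearance = 32.6 / 2.41 = 13.5 μmol/L.

13.5 μmol/L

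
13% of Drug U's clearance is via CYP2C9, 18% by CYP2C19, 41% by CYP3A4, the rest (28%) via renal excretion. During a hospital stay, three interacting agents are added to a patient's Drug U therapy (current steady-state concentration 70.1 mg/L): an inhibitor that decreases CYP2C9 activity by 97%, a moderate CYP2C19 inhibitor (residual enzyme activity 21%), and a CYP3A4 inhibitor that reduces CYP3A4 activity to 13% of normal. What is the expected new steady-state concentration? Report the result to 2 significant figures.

1.9 × 10² mg/L

The CYP2C9 pathway (13% of clearance) is reduced to 0.03× activity: 0.13 × 0.03 = 0.0039.
The CYP2C19 pathway (18% of clearance) falls to 0.21× activity: 0.18 × 0.21 = 0.0378.
The CYP3A4 pathway (41% of clearance) drops to 0.13× activity: 0.41 × 0.13 = 0.0533.
Non-CYP routes (28%) are unchanged.
Relative clearance = 0.0039 + 0.0378 + 0.0533 + 0.28 = 0.375.
Steady-state concentration ∝ 1/CL: new value = 70.1 / 0.375 = 1.9 × 10² mg/L.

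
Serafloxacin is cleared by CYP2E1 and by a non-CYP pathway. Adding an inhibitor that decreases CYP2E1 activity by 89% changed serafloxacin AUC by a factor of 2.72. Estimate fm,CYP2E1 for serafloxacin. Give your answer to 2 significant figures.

0.71

Let fm be the CYP2E1 fraction. New clearance relative to baseline = fm × 0.11 + (1 − fm).
AUC ratio = 1 / (new CL fraction), so new CL fraction = 1 / 2.72 = 0.3676.
fm × 0.11 + 1 − fm = 0.3676  ⇒  fm × (0.11 − 1) = −0.6324  ⇒  fm = 0.71.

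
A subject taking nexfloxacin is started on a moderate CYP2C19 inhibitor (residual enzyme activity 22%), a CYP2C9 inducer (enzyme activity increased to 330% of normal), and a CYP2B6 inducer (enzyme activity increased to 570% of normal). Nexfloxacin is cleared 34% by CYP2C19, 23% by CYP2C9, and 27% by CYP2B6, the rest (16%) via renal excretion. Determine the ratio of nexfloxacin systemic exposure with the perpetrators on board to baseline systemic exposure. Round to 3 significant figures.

The CYP2C19 pathway (34% of clearance) drops to 0.22× activity: 0.34 × 0.22 = 0.0748.
The CYP2C9 pathway (23% of clearance) increases to 3.3× activity: 0.23 × 3.3 = 0.759.
The CYP2B6 pathway (27% of clearance) rises to 5.7× activity: 0.27 × 5.7 = 1.539.
The remaining 16% of clearance is unaffected.
New clearance relative to baseline: 0.0748 + 0.759 + 1.539 + 0.16 = 2.5328.
Systemic exposure ∝ 1/CL: fold-change = 1 / 2.5328 = 0.395.

0.395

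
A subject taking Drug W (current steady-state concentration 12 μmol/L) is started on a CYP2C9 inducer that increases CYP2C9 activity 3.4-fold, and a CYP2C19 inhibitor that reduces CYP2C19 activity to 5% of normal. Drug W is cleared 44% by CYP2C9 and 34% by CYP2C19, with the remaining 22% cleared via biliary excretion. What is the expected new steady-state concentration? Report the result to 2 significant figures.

The CYP2C9 pathway (44% of clearance) increases to 3.4× activity: 0.44 × 3.4 = 1.496.
The CYP2C19 pathway (34% of clearance) falls to 0.05× activity: 0.34 × 0.05 = 0.017.
Non-CYP routes (22%) are unchanged.
New clearance relative to baseline: 1.496 + 0.017 + 0.22 = 1.733.
New steady-state concentration = 12 / 1.733 = 6.9 μmol/L (concentration scales inversely with clearance).

6.9 μmol/L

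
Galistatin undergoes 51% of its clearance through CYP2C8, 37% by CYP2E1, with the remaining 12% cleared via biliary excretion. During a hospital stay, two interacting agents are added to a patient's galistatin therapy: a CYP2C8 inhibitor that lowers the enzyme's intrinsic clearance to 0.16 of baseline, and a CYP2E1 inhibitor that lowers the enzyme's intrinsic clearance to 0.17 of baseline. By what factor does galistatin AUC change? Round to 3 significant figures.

3.78

The CYP2C8 pathway (51% of clearance) falls to 0.16× activity: 0.51 × 0.16 = 0.0816.
The CYP2E1 pathway (37% of clearance) is reduced to 0.17× activity: 0.37 × 0.17 = 0.0629.
The remaining 12% of clearance is unaffected.
New clearance relative to baseline: 0.0816 + 0.0629 + 0.12 = 0.2645.
AUC ∝ 1/CL: fold-change = 1 / 0.2645 = 3.78.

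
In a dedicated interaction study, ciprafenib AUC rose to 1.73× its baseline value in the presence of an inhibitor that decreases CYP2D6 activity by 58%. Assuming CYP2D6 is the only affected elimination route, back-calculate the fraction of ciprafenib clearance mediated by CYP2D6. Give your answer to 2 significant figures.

CL'/CL = 1 / 1.73 = 0.578
0.42·fm + (1 − fm) = 0.578
fm = (0.578 − 1) / (0.42 − 1) = 0.73

0.73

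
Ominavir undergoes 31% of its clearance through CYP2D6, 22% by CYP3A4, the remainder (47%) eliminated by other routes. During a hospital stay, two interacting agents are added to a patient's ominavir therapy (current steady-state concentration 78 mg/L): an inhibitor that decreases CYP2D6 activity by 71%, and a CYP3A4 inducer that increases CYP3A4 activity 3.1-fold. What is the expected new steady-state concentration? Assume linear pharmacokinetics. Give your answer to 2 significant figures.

63 mg/L

CYP2D6: 0.31 × 0.29 = 0.0899
CYP3A4: 0.22 × 3.1 = 0.682
Other: 0.47 (unchanged)
Relative clearance = 0.0899 + 0.682 + 0.47 = 1.2419.
Dividing the baseline by the relative clearance: 78 / 1.2419 = 63 mg/L.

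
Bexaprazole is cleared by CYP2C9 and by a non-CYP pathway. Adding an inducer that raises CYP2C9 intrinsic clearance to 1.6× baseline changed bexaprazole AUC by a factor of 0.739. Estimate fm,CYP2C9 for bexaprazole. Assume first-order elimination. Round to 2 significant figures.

0.59

Call the CYP2C9 fraction fm. After the interaction, CL_new/CL_old = fm × 1.6 + (1 − fm).
AUC ratio = 1 / (new CL fraction), so new CL fraction = 1 / 0.739 = 1.353.
fm × 1.6 + 1 − fm = 1.353  ⇒  fm × (1.6 − 1) = 0.3532  ⇒  fm = 0.59.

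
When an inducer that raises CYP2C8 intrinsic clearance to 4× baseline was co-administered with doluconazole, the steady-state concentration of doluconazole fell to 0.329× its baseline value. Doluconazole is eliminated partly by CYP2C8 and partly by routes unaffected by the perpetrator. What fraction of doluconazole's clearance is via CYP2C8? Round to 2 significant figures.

0.68

Call the CYP2C8 fraction fm. After the interaction, CL_new/CL_old = fm × 4 + (1 − fm).
Steady-state concentration ratio = 1 / (new CL fraction), so new CL fraction = 1 / 0.329 = 3.04.
fm × 4 + 1 − fm = 3.04  ⇒  fm × (4 − 1) = 2.04  ⇒  fm = 0.68.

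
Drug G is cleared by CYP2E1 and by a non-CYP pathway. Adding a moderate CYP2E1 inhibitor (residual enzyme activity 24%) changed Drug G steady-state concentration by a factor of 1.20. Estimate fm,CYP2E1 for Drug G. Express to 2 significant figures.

CL'/CL = 1 / 1.20 = 0.8333
0.24·fm + (1 − fm) = 0.8333
fm = (0.8333 − 1) / (0.24 − 1) = 0.22

0.22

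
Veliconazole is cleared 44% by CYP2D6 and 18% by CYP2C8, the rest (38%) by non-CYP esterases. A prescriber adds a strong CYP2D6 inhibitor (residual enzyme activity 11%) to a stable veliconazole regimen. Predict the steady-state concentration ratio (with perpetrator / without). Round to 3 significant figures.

The CYP2D6 pathway (44% of clearance) falls to 0.11× activity: 0.44 × 0.11 = 0.0484.
CYP2C8 (18%) and the residual 38% are unaffected.
Relative clearance = 0.0484 + 0.18 + 0.38 = 0.6084.
Steady-state concentration is inversely proportional to clearance, so the fold-change is 1 / 0.6084 = 1.64.

1.64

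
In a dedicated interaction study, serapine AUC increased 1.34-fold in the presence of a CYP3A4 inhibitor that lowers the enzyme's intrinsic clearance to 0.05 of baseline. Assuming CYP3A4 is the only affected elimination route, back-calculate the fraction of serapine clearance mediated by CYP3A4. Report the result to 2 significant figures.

0.27

Let x = fm,CYP3A4. Because AUC ∝ 1/CL, relative clearance fell to 1/1.34 = 0.7463.
Setting x·0.05 + (1 − x) = 0.7463 and solving: x = (0.7463 − 1)/(0.05 − 1) = 0.27.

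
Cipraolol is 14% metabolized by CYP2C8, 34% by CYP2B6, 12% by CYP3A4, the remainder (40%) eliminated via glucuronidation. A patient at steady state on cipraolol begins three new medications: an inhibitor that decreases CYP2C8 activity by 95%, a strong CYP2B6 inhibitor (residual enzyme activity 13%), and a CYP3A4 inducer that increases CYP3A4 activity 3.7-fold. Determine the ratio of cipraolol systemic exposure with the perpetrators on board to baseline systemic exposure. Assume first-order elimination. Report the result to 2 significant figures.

The CYP2C8 pathway (14% of clearance) falls to 0.05× activity: 0.14 × 0.05 = 0.007.
The CYP2B6 pathway (34% of clearance) falls to 0.13× activity: 0.34 × 0.13 = 0.0442.
The CYP3A4 pathway (12% of clearance) is boosted to 3.7× activity: 0.12 × 3.7 = 0.444.
Non-CYP routes (40%) are unchanged.
Relative clearance = 0.007 + 0.0442 + 0.444 + 0.4 = 0.8952.
Because systemic exposure varies inversely with clearance, the combined effect is 1 / 0.8952 = 1.1.

1.1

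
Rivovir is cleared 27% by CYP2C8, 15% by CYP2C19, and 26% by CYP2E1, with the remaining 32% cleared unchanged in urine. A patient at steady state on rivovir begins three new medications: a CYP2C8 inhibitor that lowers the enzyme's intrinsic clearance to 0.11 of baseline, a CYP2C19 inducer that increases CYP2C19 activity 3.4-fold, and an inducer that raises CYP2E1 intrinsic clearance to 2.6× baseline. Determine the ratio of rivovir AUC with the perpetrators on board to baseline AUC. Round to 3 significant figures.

The CYP2C8 pathway (27% of clearance) is reduced to 0.11× activity: 0.27 × 0.11 = 0.0297.
The CYP2C19 pathway (15% of clearance) rises to 3.4× activity: 0.15 × 3.4 = 0.51.
The CYP2E1 pathway (26% of clearance) is boosted to 2.6× activity: 0.26 × 2.6 = 0.676.
Non-CYP routes (32%) are unchanged.
Relative clearance = 0.0297 + 0.51 + 0.676 + 0.32 = 1.5357.
AUC ∝ 1/CL: fold-change = 1 / 1.5357 = 0.651.

0.651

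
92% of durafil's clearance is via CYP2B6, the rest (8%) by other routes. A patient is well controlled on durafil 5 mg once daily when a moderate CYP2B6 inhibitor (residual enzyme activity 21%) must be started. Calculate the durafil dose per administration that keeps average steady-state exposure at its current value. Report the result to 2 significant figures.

The CYP2B6 pathway (92% of clearance) drops to 0.21× activity: 0.92 × 0.21 = 0.1932.
Non-CYP routes (8%) are unchanged.
New clearance relative to baseline: 0.1932 + 0.08 = 0.2732.
Css,avg = (dose rate)/CL, so holding Css fixed requires dose ∝ CL: 5 × 0.2732 = 1.4 mg.

1.4 mg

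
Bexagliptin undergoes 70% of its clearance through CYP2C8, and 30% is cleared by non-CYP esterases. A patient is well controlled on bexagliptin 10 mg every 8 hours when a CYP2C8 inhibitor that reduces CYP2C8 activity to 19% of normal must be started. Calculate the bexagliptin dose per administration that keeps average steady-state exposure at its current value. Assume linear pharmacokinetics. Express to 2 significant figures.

4.3 mg

CYP2C8: 0.7 × 0.19 = 0.133
Other: 0.3 (unchanged)
CL_new/CL_old = 0.133 + 0.3 = 0.433.
Exposure is unchanged when dose changes in proportion to clearance. New dose = 10 mg × 0.433 = 4.3 mg.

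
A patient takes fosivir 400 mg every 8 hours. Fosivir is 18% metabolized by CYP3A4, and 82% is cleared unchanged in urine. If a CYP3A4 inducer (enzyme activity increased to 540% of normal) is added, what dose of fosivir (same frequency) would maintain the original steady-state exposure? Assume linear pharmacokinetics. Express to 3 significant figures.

CYP3A4: 0.18 × 5.4 = 0.972
Other: 0.82 (unchanged)
Relative clearance = 0.972 + 0.82 = 1.792.
To maintain the same steady-state level, dose must scale with clearance: new dose = 400 × 1.792 = 717 mg.

717 mg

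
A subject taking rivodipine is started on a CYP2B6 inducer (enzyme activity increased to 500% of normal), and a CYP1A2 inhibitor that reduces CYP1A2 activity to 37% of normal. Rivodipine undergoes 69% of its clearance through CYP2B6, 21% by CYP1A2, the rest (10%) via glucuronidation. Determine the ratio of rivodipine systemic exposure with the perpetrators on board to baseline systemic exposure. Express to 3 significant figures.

0.276

The CYP2B6 pathway (69% of clearance) increases to 5× activity: 0.69 × 5 = 3.45.
The CYP1A2 pathway (21% of clearance) is reduced to 0.37× activity: 0.21 × 0.37 = 0.0777.
The remaining 10% of clearance is unaffected.
New clearance relative to baseline: 3.45 + 0.0777 + 0.1 = 3.6277.
Because systemic exposure varies inversely with clearance, the combined effect is 1 / 3.6277 = 0.276.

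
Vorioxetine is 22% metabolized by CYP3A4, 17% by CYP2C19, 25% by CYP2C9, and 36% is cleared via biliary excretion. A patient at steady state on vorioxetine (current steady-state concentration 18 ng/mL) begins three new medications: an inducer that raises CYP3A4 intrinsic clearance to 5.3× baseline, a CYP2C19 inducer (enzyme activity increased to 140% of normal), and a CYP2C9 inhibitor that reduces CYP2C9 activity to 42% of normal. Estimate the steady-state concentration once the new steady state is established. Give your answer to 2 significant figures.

9.6 ng/mL

CYP3A4: 0.22 × 5.3 = 1.166
CYP2C19: 0.17 × 1.4 = 0.238
CYP2C9: 0.25 × 0.42 = 0.105
Other: 0.36 (unchanged)
Relative clearance = 1.166 + 0.238 + 0.105 + 0.36 = 1.869.
Steady-state concentration ∝ 1/CL: new value = 18 / 1.869 = 9.6 ng/mL.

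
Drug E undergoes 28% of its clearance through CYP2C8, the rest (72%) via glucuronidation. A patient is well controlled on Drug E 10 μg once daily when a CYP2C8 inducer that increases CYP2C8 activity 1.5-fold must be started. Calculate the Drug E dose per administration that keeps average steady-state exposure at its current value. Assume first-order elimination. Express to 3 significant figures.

11.4 μg

The CYP2C8 pathway (28% of clearance) increases to 1.5× activity: 0.28 × 1.5 = 0.42.
The remaining 72% of clearance is unaffected.
New clearance relative to baseline: 0.42 + 0.72 = 1.14.
Css,avg = (dose rate)/CL, so holding Css fixed requires dose ∝ CL: 10 × 1.14 = 11.4 μg.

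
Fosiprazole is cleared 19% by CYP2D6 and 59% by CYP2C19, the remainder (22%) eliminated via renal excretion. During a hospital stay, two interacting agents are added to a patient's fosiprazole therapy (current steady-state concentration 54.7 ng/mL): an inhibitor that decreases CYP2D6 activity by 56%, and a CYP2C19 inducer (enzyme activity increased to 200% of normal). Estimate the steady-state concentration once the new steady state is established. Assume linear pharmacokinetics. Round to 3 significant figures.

36.9 ng/mL

The CYP2D6 pathway (19% of clearance) drops to 0.44× activity: 0.19 × 0.44 = 0.0836.
The CYP2C19 pathway (59% of clearance) rises to 2× activity: 0.59 × 2 = 1.18.
The remaining 22% of clearance is unaffected.
CL_new/CL_old = 0.0836 + 1.18 + 0.22 = 1.4836.
Dividing the baseline by the relative clearance: 54.7 / 1.4836 = 36.9 ng/mL.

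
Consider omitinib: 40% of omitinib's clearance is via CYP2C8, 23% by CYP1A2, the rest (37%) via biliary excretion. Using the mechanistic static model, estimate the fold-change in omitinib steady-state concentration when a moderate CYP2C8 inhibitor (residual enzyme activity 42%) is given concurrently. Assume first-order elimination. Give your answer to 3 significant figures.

1.30

The CYP2C8 pathway (40% of clearance) falls to 0.42× activity: 0.4 × 0.42 = 0.168.
CYP1A2 (23%) and the residual 37% are unaffected.
New clearance relative to baseline: 0.168 + 0.23 + 0.37 = 0.768.
Steady-state concentration ratio = CL_old/CL_new = 1 / 0.768 = 1.30.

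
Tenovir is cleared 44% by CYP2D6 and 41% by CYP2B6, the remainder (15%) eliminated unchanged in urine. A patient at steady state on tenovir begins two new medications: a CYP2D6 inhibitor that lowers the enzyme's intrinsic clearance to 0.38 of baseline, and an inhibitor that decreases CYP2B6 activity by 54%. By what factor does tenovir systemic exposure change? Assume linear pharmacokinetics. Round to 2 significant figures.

CYP2D6: 0.44 × 0.38 = 0.1672
CYP2B6: 0.41 × 0.46 = 0.1886
Other: 0.15 (unchanged)
CL_new/CL_old = 0.1672 + 0.1886 + 0.15 = 0.5058.
Systemic exposure ∝ 1/CL: fold-change = 1 / 0.5058 = 2.0.

2.0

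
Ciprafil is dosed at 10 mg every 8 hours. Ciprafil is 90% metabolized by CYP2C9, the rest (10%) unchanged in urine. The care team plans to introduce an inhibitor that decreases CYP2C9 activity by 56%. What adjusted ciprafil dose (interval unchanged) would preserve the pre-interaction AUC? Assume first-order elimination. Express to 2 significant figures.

CYP2C9: 0.9 × 0.44 = 0.396
Other: 0.1 (unchanged)
Relative clearance = 0.396 + 0.1 = 0.496.
Css,avg = (dose rate)/CL, so holding Css fixed requires dose ∝ CL: 10 × 0.496 = 5.0 mg.

5.0 mg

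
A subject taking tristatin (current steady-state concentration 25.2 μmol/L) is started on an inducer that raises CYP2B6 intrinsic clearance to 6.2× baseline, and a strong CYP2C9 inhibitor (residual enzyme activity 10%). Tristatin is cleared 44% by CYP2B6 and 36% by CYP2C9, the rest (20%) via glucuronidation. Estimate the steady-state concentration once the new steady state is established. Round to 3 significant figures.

The CYP2B6 pathway (44% of clearance) rises to 6.2× activity: 0.44 × 6.2 = 2.728.
The CYP2C9 pathway (36% of clearance) drops to 0.1× activity: 0.36 × 0.1 = 0.036.
The remaining 20% of clearance is unaffected.
Relative clearance = 2.728 + 0.036 + 0.2 = 2.964.
New steady-state concentration = 25.2 / 2.964 = 8.50 μmol/L (concentration scales inversely with clearance).

8.50 μmol/L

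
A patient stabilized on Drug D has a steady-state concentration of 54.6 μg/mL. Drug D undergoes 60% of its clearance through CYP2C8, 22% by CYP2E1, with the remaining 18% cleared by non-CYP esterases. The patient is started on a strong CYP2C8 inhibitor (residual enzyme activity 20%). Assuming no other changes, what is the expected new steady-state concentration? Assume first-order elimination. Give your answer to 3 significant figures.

105 μg/mL

CYP2C8: 0.6 × 0.2 = 0.12
CYP2E1: 0.22 (unchanged)
Other: 0.18 (unchanged)
New clearance relative to baseline: 0.12 + 0.22 + 0.18 = 0.52.
Steady-state concentration ∝ 1/CL, so new value = 54.6 / 0.52 = 105 μg/mL.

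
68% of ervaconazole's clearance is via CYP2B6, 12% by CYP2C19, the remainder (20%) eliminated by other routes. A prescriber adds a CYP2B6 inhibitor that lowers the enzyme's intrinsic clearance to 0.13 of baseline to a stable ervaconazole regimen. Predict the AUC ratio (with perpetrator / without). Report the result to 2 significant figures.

2.4

The CYP2B6 pathway (68% of clearance) drops to 0.13× activity: 0.68 × 0.13 = 0.0884.
CYP2C19 (12%) and the residual 20% are unaffected.
New clearance relative to baseline: 0.0884 + 0.12 + 0.2 = 0.4084.
AUC is inversely proportional to clearance, so the fold-change is 1 / 0.4084 = 2.4.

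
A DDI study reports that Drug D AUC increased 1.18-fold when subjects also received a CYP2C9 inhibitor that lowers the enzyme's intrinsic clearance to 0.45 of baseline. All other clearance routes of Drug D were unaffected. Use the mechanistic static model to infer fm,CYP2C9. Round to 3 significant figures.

Call the CYP2C9 fraction fm. After the interaction, CL_new/CL_old = fm × 0.45 + (1 − fm).
AUC ratio = 1 / (new CL fraction), so new CL fraction = 1 / 1.18 = 0.8475.
fm × 0.45 + 1 − fm = 0.8475  ⇒  fm × (0.45 − 1) = −0.1525  ⇒  fm = 0.277.

0.277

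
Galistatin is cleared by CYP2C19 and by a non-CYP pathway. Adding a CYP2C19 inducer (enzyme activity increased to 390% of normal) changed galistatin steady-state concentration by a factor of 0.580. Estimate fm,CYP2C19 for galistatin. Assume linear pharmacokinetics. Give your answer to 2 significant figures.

0.25

Let fm be the CYP2C19 fraction. New clearance relative to baseline = fm × 3.9 + (1 − fm).
Steady-state concentration ratio = 1 / (new CL fraction), so new CL fraction = 1 / 0.580 = 1.724.
fm × 3.9 + 1 − fm = 1.724  ⇒  fm × (3.9 − 1) = 0.7241  ⇒  fm = 0.25.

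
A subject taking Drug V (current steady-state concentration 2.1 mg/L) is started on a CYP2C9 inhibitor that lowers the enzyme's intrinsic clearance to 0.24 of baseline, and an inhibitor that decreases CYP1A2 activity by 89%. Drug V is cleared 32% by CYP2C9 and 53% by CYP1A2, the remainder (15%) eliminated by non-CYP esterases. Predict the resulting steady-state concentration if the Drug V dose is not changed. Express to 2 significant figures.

CYP2C9: 0.32 × 0.24 = 0.0768
CYP1A2: 0.53 × 0.11 = 0.0583
Other: 0.15 (unchanged)
Relative clearance = 0.0768 + 0.0583 + 0.15 = 0.2851.
Dividing the baseline by the relative clearance: 2.1 / 0.2851 = 7.4 mg/L.

7.4 mg/L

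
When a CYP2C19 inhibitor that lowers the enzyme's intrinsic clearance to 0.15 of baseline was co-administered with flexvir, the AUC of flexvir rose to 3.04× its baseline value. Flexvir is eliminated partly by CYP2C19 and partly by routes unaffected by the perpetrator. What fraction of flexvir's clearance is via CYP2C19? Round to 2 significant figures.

0.79

Let fm be the CYP2C19 fraction. New clearance relative to baseline = fm × 0.15 + (1 − fm).
AUC ratio = 1 / (new CL fraction), so new CL fraction = 1 / 3.04 = 0.3289.
fm × 0.15 + 1 − fm = 0.3289  ⇒  fm × (0.15 − 1) = −0.6711  ⇒  fm = 0.79.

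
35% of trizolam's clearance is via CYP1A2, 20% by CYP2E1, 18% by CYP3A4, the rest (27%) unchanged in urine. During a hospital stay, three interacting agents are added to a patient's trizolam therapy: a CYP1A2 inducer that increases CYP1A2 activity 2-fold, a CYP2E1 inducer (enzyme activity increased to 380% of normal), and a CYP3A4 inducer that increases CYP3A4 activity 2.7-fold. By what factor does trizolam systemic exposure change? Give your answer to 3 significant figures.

The CYP1A2 pathway (35% of clearance) rises to 2× activity: 0.35 × 2 = 0.7.
The CYP2E1 pathway (20% of clearance) is boosted to 3.8× activity: 0.2 × 3.8 = 0.76.
The CYP3A4 pathway (18% of clearance) rises to 2.7× activity: 0.18 × 2.7 = 0.486.
The remaining 27% of clearance is unaffected.
CL_new/CL_old = 0.7 + 0.76 + 0.486 + 0.27 = 2.216.
Net systemic exposure ratio = 1 / 2.216 = 0.451.

0.451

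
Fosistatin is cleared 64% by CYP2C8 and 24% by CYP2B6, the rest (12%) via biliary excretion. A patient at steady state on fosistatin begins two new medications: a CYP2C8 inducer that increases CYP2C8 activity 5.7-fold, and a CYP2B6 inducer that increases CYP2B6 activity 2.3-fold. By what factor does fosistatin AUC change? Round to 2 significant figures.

0.23

CYP2C8: 0.64 × 5.7 = 3.648
CYP2B6: 0.24 × 2.3 = 0.552
Other: 0.12 (unchanged)
Relative clearance = 3.648 + 0.552 + 0.12 = 4.32.
Because AUC varies inversely with clearance, the combined effect is 1 / 4.32 = 0.23.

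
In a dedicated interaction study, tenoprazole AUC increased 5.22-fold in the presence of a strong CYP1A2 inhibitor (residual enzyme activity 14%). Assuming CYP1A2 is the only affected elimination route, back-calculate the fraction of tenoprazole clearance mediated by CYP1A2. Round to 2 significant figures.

Call the CYP1A2 fraction fm. After the interaction, CL_new/CL_old = fm × 0.14 + (1 − fm).
AUC ratio = 1 / (new CL fraction), so new CL fraction = 1 / 5.22 = 0.1916.
fm × 0.14 + 1 − fm = 0.1916  ⇒  fm × (0.14 − 1) = −0.8084  ⇒  fm = 0.94.

0.94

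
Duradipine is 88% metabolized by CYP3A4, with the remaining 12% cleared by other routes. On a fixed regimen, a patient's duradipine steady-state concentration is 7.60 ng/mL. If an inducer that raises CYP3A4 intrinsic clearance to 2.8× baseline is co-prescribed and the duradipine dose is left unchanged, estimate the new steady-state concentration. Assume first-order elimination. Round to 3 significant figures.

2.94 ng/mL

CYP3A4: 0.88 × 2.8 = 2.464
Other: 0.12 (unchanged)
CL_new/CL_old = 2.464 + 0.12 = 2.584.
With dosing unchanged, steady-state concentration scales as 1/CL: 7.60 / 2.584 = 2.94 ng/mL.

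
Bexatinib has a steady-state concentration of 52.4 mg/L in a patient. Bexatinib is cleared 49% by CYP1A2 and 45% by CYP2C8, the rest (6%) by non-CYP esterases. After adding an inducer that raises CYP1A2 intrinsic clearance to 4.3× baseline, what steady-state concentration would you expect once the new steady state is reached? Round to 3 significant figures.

20.0 mg/L

The CYP1A2 pathway (49% of clearance) rises to 4.3× activity: 0.49 × 4.3 = 2.107.
CYP2C8 (45%) and the residual 6% are unaffected.
New clearance relative to baseline: 2.107 + 0.45 + 0.06 = 2.617.
With dosing unchanged, steady-state concentration scales as 1/CL: 52.4 / 2.617 = 20.0 mg/L.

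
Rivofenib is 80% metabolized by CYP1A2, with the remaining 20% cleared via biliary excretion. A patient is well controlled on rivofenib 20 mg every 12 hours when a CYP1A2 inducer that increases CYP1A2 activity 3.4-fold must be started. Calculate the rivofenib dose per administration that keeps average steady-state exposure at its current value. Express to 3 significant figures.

The CYP1A2 pathway (80% of clearance) rises to 3.4× activity: 0.8 × 3.4 = 2.72.
Non-CYP routes (20%) are unchanged.
Relative clearance = 2.72 + 0.2 = 2.92.
Exposure is unchanged when dose changes in proportion to clearance. New dose = 20 mg × 2.92 = 58.4 mg.

58.4 mg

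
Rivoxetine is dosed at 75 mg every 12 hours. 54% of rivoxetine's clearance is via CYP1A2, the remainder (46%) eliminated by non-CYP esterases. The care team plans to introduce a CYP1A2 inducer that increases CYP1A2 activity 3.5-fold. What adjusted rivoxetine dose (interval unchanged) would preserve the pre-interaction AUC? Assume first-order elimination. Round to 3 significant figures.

CYP1A2: 0.54 × 3.5 = 1.89
Other: 0.46 (unchanged)
CL_new/CL_old = 1.89 + 0.46 = 2.35.
Exposure is unchanged when dose changes in proportion to clearance. New dose = 75 mg × 2.35 = 176 mg.

176 mg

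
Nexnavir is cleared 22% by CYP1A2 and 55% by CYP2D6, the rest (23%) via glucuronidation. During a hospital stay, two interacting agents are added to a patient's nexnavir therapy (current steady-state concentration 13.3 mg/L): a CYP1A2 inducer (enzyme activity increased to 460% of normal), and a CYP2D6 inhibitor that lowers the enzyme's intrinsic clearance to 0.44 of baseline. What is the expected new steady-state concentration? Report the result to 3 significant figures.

8.96 mg/L

CYP1A2: 0.22 × 4.6 = 1.012
CYP2D6: 0.55 × 0.44 = 0.242
Other: 0.23 (unchanged)
New clearance relative to baseline: 1.012 + 0.242 + 0.23 = 1.484.
Dividing the baseline by the relative clearance: 13.3 / 1.484 = 8.96 mg/L.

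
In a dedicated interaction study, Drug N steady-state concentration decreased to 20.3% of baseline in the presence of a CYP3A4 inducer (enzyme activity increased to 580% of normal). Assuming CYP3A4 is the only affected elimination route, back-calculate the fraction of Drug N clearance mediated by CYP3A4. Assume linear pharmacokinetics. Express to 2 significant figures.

0.82

CL'/CL = 1 / 0.203 = 4.926
5.8·fm + (1 − fm) = 4.926
fm = (4.926 − 1) / (5.8 − 1) = 0.82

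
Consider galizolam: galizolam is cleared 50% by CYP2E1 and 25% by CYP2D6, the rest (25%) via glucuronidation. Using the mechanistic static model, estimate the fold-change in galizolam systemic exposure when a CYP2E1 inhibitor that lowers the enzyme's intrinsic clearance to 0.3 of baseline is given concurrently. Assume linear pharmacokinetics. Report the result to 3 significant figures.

CYP2E1: 0.5 × 0.3 = 0.15
CYP2D6: 0.25 (unchanged)
Other: 0.25 (unchanged)
Relative clearance = 0.15 + 0.25 + 0.25 = 0.65.
Since systemic exposure ∝ 1/CL, the ratio is 1 / 0.65 = 1.54.

1.54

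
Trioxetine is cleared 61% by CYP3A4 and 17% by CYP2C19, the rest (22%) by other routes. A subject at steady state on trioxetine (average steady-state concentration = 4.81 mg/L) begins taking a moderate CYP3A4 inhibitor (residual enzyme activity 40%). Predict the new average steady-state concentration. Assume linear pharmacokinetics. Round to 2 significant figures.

7.6 mg/L

The CYP3A4 pathway (61% of clearance) is reduced to 0.4× activity: 0.61 × 0.4 = 0.244.
CYP2C19 (17%) and the residual 22% are unaffected.
New clearance relative to baseline: 0.244 + 0.17 + 0.22 = 0.634.
With dosing unchanged, average steady-state concentration scales as 1/CL: 4.81 / 0.634 = 7.6 mg/L.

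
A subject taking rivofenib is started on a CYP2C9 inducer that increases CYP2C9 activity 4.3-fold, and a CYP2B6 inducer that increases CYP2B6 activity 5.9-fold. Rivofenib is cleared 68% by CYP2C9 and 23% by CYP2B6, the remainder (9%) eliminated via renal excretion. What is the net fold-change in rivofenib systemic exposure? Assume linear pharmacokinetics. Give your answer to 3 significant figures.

The CYP2C9 pathway (68% of clearance) is boosted to 4.3× activity: 0.68 × 4.3 = 2.924.
The CYP2B6 pathway (23% of clearance) increases to 5.9× activity: 0.23 × 5.9 = 1.357.
Non-CYP routes (9%) are unchanged.
Relative clearance = 2.924 + 1.357 + 0.09 = 4.371.
Net systemic exposure ratio = 1 / 4.371 = 0.229.

0.229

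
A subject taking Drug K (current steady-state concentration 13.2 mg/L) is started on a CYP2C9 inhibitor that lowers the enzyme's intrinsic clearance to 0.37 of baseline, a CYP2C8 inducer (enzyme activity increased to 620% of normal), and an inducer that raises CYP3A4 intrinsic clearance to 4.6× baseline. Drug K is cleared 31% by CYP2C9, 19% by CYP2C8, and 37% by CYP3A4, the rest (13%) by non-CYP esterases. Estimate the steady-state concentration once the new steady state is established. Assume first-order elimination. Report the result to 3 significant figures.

4.22 mg/L

CYP2C9: 0.31 × 0.37 = 0.1147
CYP2C8: 0.19 × 6.2 = 1.178
CYP3A4: 0.37 × 4.6 = 1.702
Other: 0.13 (unchanged)
Relative clearance = 0.1147 + 1.178 + 1.702 + 0.13 = 3.1247.
New steady-state concentration = 13.2 / 3.1247 = 4.22 mg/L (concentration scales inversely with clearance).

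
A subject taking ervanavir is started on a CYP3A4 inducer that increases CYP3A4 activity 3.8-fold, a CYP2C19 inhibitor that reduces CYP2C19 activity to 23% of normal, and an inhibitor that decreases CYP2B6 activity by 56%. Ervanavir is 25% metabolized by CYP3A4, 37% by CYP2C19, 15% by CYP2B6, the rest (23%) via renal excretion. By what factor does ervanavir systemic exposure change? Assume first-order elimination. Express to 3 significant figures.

The CYP3A4 pathway (25% of clearance) rises to 3.8× activity: 0.25 × 3.8 = 0.95.
The CYP2C19 pathway (37% of clearance) drops to 0.23× activity: 0.37 × 0.23 = 0.0851.
The CYP2B6 pathway (15% of clearance) is reduced to 0.44× activity: 0.15 × 0.44 = 0.066.
The remaining 23% of clearance is unaffected.
CL_new/CL_old = 0.95 + 0.0851 + 0.066 + 0.23 = 1.3311.
Because systemic exposure varies inversely with clearance, the combined effect is 1 / 1.3311 = 0.751.

0.751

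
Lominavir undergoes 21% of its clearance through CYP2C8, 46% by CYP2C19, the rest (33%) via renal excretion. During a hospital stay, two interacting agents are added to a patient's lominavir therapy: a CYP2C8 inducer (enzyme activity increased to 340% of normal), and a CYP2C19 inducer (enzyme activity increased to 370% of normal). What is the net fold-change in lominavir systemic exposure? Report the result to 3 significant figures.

0.364

The CYP2C8 pathway (21% of clearance) increases to 3.4× activity: 0.21 × 3.4 = 0.714.
The CYP2C19 pathway (46% of clearance) is boosted to 3.7× activity: 0.46 × 3.7 = 1.702.
Non-CYP routes (33%) are unchanged.
CL_new/CL_old = 0.714 + 1.702 + 0.33 = 2.746.
Because systemic exposure varies inversely with clearance, the combined effect is 1 / 2.746 = 0.364.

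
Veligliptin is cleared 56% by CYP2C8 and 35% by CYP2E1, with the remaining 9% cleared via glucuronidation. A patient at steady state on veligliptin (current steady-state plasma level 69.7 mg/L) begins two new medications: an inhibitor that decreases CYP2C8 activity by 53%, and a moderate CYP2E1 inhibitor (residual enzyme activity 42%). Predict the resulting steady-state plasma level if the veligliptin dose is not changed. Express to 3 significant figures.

139 mg/L

The CYP2C8 pathway (56% of clearance) falls to 0.47× activity: 0.56 × 0.47 = 0.2632.
The CYP2E1 pathway (35% of clearance) falls to 0.42× activity: 0.35 × 0.42 = 0.147.
Non-CYP routes (9%) are unchanged.
Relative clearance = 0.2632 + 0.147 + 0.09 = 0.5002.
New steady-state plasma level = 69.7 / 0.5002 = 139 mg/L (concentration scales inversely with clearance).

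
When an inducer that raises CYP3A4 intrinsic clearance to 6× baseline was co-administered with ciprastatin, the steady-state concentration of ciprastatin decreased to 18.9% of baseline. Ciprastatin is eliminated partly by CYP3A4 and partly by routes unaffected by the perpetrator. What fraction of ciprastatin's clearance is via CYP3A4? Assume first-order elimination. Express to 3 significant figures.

0.858

Let fm be the CYP3A4 fraction. New clearance relative to baseline = fm × 6 + (1 − fm).
Steady-state concentration ratio = 1 / (new CL fraction), so new CL fraction = 1 / 0.189 = 5.291.
fm × 6 + 1 − fm = 5.291  ⇒  fm × (6 − 1) = 4.291  ⇒  fm = 0.858.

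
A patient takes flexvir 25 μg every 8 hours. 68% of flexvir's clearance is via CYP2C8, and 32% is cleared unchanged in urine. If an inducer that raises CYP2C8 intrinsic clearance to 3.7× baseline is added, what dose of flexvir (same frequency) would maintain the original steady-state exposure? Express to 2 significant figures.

71 μg

CYP2C8: 0.68 × 3.7 = 2.516
Other: 0.32 (unchanged)
Relative clearance = 2.516 + 0.32 = 2.836.
To maintain the same steady-state level, dose must scale with clearance: new dose = 25 × 2.836 = 71 μg.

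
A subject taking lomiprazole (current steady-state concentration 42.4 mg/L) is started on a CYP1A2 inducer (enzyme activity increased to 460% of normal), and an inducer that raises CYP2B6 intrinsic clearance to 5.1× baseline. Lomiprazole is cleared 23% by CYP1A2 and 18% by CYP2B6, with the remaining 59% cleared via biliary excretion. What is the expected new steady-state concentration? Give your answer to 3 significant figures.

16.5 mg/L

CYP1A2: 0.23 × 4.6 = 1.058
CYP2B6: 0.18 × 5.1 = 0.918
Other: 0.59 (unchanged)
CL_new/CL_old = 1.058 + 0.918 + 0.59 = 2.566.
New steady-state concentration = 42.4 / 2.566 = 16.5 mg/L (concentration scales inversely with clearance).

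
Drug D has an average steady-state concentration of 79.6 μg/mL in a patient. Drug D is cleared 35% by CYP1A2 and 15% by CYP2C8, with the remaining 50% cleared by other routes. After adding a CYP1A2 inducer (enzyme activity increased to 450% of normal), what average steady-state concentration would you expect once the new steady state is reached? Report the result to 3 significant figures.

The CYP1A2 pathway (35% of clearance) rises to 4.5× activity: 0.35 × 4.5 = 1.575.
CYP2C8 (15%) and the residual 50% are unaffected.
Relative clearance = 1.575 + 0.15 + 0.5 = 2.225.
New average steady-state concentration = baseline ÷ relative clearance = 79.6 / 2.225 = 35.8 μg/mL.

35.8 μg/mL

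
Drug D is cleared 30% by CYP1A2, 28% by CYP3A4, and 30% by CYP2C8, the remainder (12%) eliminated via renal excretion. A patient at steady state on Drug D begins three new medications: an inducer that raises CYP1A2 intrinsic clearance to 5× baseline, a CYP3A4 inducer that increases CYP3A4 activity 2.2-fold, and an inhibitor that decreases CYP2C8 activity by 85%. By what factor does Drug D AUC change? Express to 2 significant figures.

0.44

The CYP1A2 pathway (30% of clearance) rises to 5× activity: 0.3 × 5 = 1.5.
The CYP3A4 pathway (28% of clearance) rises to 2.2× activity: 0.28 × 2.2 = 0.616.
The CYP2C8 pathway (30% of clearance) is reduced to 0.15× activity: 0.3 × 0.15 = 0.045.
The remaining 12% of clearance is unaffected.
New clearance relative to baseline: 1.5 + 0.616 + 0.045 + 0.12 = 2.281.
Net AUC ratio = 1 / 2.281 = 0.44.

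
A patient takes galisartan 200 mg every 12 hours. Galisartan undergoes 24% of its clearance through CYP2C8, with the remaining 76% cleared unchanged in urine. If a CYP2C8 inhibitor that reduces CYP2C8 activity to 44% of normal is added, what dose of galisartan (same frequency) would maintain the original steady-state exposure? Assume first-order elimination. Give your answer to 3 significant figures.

173 mg

CYP2C8: 0.24 × 0.44 = 0.1056
Other: 0.76 (unchanged)
CL_new/CL_old = 0.1056 + 0.76 = 0.8656.
Exposure is unchanged when dose changes in proportion to clearance. New dose = 200 mg × 0.8656 = 173 mg.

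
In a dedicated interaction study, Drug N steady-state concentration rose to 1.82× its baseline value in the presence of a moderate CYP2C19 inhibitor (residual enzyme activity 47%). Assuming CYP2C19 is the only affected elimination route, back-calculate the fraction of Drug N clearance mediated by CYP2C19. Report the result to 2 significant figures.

Write x for the fraction cleared via CYP2C19. The observed steady-state concentration change means clearance fell to 1/1.82 = 0.5495 of baseline.
Setting x·0.47 + (1 − x) = 0.5495 and solving: x = (0.5495 − 1)/(0.47 − 1) = 0.85.

0.85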